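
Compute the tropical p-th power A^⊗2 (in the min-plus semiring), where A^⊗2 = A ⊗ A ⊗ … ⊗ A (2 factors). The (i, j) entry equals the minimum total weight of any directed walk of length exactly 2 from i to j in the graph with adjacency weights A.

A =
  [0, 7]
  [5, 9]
A^⊗2 =
  [0, 7]
  [5, 12]

Each entry (A^⊗2)_ij equals the minimum over all length-2 walks i = v_0 → v_1 → … → v_2 = j of Σ_t A[v_t][v_{t+1}]. For example, for (i, j) = (0, 1) we minimise over 2 possible intermediate vertex sequences; the minimum is 7, attained along the walk 0 → 0 → 1.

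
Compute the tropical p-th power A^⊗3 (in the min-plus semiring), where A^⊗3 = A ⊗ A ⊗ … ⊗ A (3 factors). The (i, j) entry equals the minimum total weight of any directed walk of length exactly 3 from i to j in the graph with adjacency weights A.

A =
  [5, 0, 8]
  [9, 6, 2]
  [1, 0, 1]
A^⊗3 =
  [3, 2, 3]
  [4, 3, 4]
  [3, 2, 3]

Each entry (A^⊗3)_ij equals the minimum over all length-3 walks i = v_0 → v_1 → … → v_3 = j of Σ_t A[v_t][v_{t+1}]. For example, for (i, j) = (0, 2) we minimise over 9 possible intermediate vertex sequences; the minimum is 3, attained along the walk 0 → 1 → 2 → 2.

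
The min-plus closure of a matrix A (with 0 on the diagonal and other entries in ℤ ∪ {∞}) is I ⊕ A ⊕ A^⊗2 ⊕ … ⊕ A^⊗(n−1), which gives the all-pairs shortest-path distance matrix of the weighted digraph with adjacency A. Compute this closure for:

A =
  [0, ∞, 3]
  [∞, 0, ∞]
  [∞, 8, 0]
Closure =
  [0, 11, 3]
  [∞, 0, ∞]
  [∞, 8, 0]

This is the Floyd-Warshall all-pairs shortest-path computation. For each intermediate vertex k = 0, 1, …, 2, update dist[i][j] ← min(dist[i][j], dist[i][k] + dist[k][j]). The final matrix gives, for each (i, j), the minimum total weight of any directed path from i to j (possibly empty when i = j).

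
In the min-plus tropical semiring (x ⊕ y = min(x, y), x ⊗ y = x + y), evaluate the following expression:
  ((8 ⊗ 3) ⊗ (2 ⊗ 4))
((8 ⊗ 3) ⊗ (2 ⊗ 4)) = 17

Expand innermost to outermost. Recall ⊕ takes the minimum of its arguments and ⊗ takes their sum. Working out the expression ((8 ⊗ 3) ⊗ (2 ⊗ 4)) gives 17.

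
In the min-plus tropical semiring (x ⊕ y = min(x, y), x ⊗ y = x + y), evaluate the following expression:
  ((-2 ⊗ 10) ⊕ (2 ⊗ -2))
((-2 ⊗ 10) ⊕ (2 ⊗ -2)) = 0

Expand innermost to outermost. Recall ⊕ takes the minimum of its arguments and ⊗ takes their sum. Working out the expression ((-2 ⊗ 10) ⊕ (2 ⊗ -2)) gives 0.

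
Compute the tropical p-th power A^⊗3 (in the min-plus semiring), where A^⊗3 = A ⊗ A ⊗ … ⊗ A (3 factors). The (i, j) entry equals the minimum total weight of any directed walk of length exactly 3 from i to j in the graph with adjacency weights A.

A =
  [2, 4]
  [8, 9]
A^⊗3 =
  [6, 8]
  [12, 14]

Each entry (A^⊗3)_ij equals the minimum over all length-3 walks i = v_0 → v_1 → … → v_3 = j of Σ_t A[v_t][v_{t+1}]. For example, for (i, j) = (0, 1) we minimise over 4 possible intermediate vertex sequences; the minimum is 8, attained along the walk 0 → 0 → 0 → 1.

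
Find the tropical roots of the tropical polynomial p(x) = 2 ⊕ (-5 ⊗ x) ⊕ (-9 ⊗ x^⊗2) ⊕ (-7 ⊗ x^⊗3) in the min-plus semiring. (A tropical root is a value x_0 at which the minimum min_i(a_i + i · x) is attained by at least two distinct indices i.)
Roots: {-2, 4, 7}

Each tropical root is a break point of the lower envelope of the lines y = a_i + i · x (there are 4 lines, with slopes 0, 1, ..., 3). Only the lines that attain the minimum somewhere contribute to roots; other lines are dominated. Here the surviving (envelope) indices are i = 3, i = 2, i = 1, i = 0.
Intersections between consecutive envelope lines give the roots: for adjacent envelope indices i < j the intersection is x = (a_i − a_j) / (j − i). Reading off the sorted break points: {-2, 4, 7}.
Verification: at each break x_0, at least two indices attain the minimum of min_i(a_i + i · x_0).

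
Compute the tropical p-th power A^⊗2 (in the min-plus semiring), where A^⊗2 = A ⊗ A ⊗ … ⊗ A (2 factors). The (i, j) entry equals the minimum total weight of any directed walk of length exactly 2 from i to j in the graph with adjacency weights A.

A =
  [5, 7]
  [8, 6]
A^⊗2 =
  [10, 12]
  [13, 12]

Each entry (A^⊗2)_ij equals the minimum over all length-2 walks i = v_0 → v_1 → … → v_2 = j of Σ_t A[v_t][v_{t+1}]. For example, for (i, j) = (0, 1) we minimise over 2 possible intermediate vertex sequences; the minimum is 12, attained along the walk 0 → 0 → 1.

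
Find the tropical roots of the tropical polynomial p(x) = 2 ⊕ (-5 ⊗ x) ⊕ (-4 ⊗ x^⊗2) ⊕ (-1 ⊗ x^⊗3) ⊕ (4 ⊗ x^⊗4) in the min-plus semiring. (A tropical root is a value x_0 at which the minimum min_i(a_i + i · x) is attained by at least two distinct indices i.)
Roots: {-5, -3, -1, 7}

Each tropical root is a break point of the lower envelope of the lines y = a_i + i · x (there are 5 lines, with slopes 0, 1, ..., 4). Only the lines that attain the minimum somewhere contribute to roots; other lines are dominated. Here the surviving (envelope) indices are i = 4, i = 3, i = 2, i = 1, i = 0.
Intersections between consecutive envelope lines give the roots: for adjacent envelope indices i < j the intersection is x = (a_i − a_j) / (j − i). Reading off the sorted break points: {-5, -3, -1, 7}.
Verification: at each break x_0, at least two indices attain the minimum of min_i(a_i + i · x_0).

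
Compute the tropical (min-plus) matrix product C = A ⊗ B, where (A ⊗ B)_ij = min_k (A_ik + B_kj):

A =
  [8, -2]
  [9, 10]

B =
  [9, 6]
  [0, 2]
A ⊗ B =
  [-2, 0]
  [10, 12]

Apply the min-plus product entry-by-entry:
  C[0][0] = min over k of (A[0][0] + B[0][0] = 8 + 9 = 17, A[0][1] + B[1][0] = -2 + 0 = -2) = -2 (attained at k = 1)
  C[0][1] = min over k of (A[0][0] + B[0][1] = 8 + 6 = 14, A[0][1] + B[1][1] = -2 + 2 = 0) = 0 (attained at k = 1)
  C[1][0] = min over k of (A[1][0] + B[0][0] = 9 + 9 = 18, A[1][1] + B[1][0] = 10 + 0 = 10) = 10 (attained at k = 1)
  C[1][1] = min over k of (A[1][0] + B[0][1] = 9 + 6 = 15, A[1][1] + B[1][1] = 10 + 2 = 12) = 12 (attained at k = 1)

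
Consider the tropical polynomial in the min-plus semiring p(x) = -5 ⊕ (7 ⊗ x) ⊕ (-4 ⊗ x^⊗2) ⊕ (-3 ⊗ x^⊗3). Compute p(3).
p(3) = -5

A tropical monomial a ⊗ x^⊗i evaluates to a + i · x. Evaluating each term at x = 3:
  Term 0 contributes -5 + 0 · 3 = -5
  Term 1 contributes 7 + 1 · 3 = 10
  Term 2 contributes -4 + 2 · 3 = 2
  Term 3 contributes -3 + 3 · 3 = 6
p(3) = ⊕ of these = min[-5, 10, 2, 6] = -5.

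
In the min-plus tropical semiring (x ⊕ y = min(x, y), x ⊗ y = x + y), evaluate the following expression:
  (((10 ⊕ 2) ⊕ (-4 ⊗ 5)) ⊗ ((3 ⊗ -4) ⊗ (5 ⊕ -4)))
(((10 ⊕ 2) ⊕ (-4 ⊗ 5)) ⊗ ((3 ⊗ -4) ⊗ (5 ⊕ -4))) = -4

Expand innermost to outermost. Recall ⊕ takes the minimum of its arguments and ⊗ takes their sum. Working out the expression (((10 ⊕ 2) ⊕ (-4 ⊗ 5)) ⊗ ((3 ⊗ -4) ⊗ (5 ⊕ -4))) gives -4.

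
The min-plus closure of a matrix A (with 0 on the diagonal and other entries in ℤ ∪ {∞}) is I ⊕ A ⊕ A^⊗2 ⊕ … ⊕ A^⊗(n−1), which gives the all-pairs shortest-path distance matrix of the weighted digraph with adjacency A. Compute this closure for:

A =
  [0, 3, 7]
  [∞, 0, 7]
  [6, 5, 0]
Closure =
  [0, 3, 7]
  [13, 0, 7]
  [6, 5, 0]

This is the Floyd-Warshall all-pairs shortest-path computation. For each intermediate vertex k = 0, 1, …, 2, update dist[i][j] ← min(dist[i][j], dist[i][k] + dist[k][j]). The final matrix gives, for each (i, j), the minimum total weight of any directed path from i to j (possibly empty when i = j).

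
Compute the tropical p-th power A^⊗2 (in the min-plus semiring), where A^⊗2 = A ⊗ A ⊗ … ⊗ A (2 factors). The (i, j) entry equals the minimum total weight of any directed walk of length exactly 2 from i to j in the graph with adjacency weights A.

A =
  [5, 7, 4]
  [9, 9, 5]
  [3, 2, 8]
A^⊗2 =
  [7, 6, 9]
  [8, 7, 13]
  [8, 10, 7]

Each entry (A^⊗2)_ij equals the minimum over all length-2 walks i = v_0 → v_1 → … → v_2 = j of Σ_t A[v_t][v_{t+1}]. For example, for (i, j) = (0, 2) we minimise over 3 possible intermediate vertex sequences; the minimum is 9, attained along the walk 0 → 0 → 2.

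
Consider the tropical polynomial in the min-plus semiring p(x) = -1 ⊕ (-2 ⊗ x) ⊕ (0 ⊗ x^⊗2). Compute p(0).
p(0) = -2

A tropical monomial a ⊗ x^⊗i evaluates to a + i · x. Evaluating each term at x = 0:
  Term 0 contributes -1 + 0 · 0 = -1
  Term 1 contributes -2 + 1 · 0 = -2
  Term 2 contributes 0 + 2 · 0 = 0
p(0) = ⊕ of these = min[-1, -2, 0] = -2.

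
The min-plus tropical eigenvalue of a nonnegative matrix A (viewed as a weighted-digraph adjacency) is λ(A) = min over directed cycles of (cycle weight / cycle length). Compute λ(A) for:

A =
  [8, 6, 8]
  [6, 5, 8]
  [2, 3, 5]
λ(A) = 5

Enumerate directed cycles and compute their means (weight / length). Sample:
  cycle 0 → 0: weight = 8, length = 1, mean = 8/1 ≈ 8.000
  cycle 1 → 1: weight = 5, length = 1, mean = 5/1 ≈ 5.000
  cycle 2 → 2: weight = 5, length = 1, mean = 5/1 ≈ 5.000
  cycle 0 → 1 → 0: weight = 12, length = 2, mean = 12/2 ≈ 6.000
  cycle 0 → 2 → 0: weight = 10, length = 2, mean = 10/2 ≈ 5.000
  cycle 1 → 0 → 1: weight = 12, length = 2, mean = 12/2 ≈ 6.000
Minimum mean = 5.000, attained e.g. along the cycle 1 → 1 with weight 5 and length 1. So λ(A) = 5/1 = 5.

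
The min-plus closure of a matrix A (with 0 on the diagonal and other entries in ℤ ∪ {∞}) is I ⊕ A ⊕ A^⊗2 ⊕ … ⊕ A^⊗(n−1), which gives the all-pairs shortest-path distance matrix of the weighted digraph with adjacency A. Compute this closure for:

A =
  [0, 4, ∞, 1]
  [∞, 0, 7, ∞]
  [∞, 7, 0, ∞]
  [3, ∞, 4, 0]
Closure =
  [0, 4, 5, 1]
  [∞, 0, 7, ∞]
  [∞, 7, 0, ∞]
  [3, 7, 4, 0]

This is the Floyd-Warshall all-pairs shortest-path computation. For each intermediate vertex k = 0, 1, …, 3, update dist[i][j] ← min(dist[i][j], dist[i][k] + dist[k][j]). The final matrix gives, for each (i, j), the minimum total weight of any directed path from i to j (possibly empty when i = j).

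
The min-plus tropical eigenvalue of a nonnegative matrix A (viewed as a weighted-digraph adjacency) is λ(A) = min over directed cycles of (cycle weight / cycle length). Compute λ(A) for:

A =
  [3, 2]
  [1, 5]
λ(A) = 3/2

Enumerate directed cycles and compute their means (weight / length). Sample:
  cycle 0 → 0: weight = 3, length = 1, mean = 3/1 ≈ 3.000
  cycle 1 → 1: weight = 5, length = 1, mean = 5/1 ≈ 5.000
  cycle 0 → 1 → 0: weight = 3, length = 2, mean = 3/2 ≈ 1.500
  cycle 1 → 0 → 1: weight = 3, length = 2, mean = 3/2 ≈ 1.500
Minimum mean = 1.500, attained e.g. along the cycle 0 → 1 → 0 with weight 3 and length 2. So λ(A) = 3/2 = 3/2.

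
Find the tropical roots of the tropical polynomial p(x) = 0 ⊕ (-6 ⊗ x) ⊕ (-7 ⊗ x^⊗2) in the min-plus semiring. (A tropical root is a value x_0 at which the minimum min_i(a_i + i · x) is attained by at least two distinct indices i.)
Roots: {1, 6}

Each tropical root is a break point of the lower envelope of the lines y = a_i + i · x (there are 3 lines, with slopes 0, 1, ..., 2). Only the lines that attain the minimum somewhere contribute to roots; other lines are dominated. Here the surviving (envelope) indices are i = 2, i = 1, i = 0.
Intersections between consecutive envelope lines give the roots: for adjacent envelope indices i < j the intersection is x = (a_i − a_j) / (j − i). Reading off the sorted break points: {1, 6}.
Verification: at each break x_0, at least two indices attain the minimum of min_i(a_i + i · x_0).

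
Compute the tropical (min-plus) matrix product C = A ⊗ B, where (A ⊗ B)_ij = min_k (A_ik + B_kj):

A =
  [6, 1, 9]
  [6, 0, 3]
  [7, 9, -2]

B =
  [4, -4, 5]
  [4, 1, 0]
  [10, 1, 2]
A ⊗ B =
  [5, 2, 1]
  [4, 1, 0]
  [8, -1, 0]

Apply the min-plus product entry-by-entry:
  C[0][0] = min over k of (A[0][0] + B[0][0] = 6 + 4 = 10, A[0][1] + B[1][0] = 1 + 4 = 5, A[0][2] + B[2][0] = 9 + 10 = 19) = 5 (attained at k = 1)
  C[0][1] = min over k of (A[0][0] + B[0][1] = 6 + -4 = 2, A[0][1] + B[1][1] = 1 + 1 = 2, A[0][2] + B[2][1] = 9 + 1 = 10) = 2 (attained at k = 0)
  C[0][2] = min over k of (A[0][0] + B[0][2] = 6 + 5 = 11, A[0][1] + B[1][2] = 1 + 0 = 1, A[0][2] + B[2][2] = 9 + 2 = 11) = 1 (attained at k = 1)
  C[1][0] = min over k of (A[1][0] + B[0][0] = 6 + 4 = 10, A[1][1] + B[1][0] = 0 + 4 = 4, A[1][2] + B[2][0] = 3 + 10 = 13) = 4 (attained at k = 1)
  C[1][1] = min over k of (A[1][0] + B[0][1] = 6 + -4 = 2, A[1][1] + B[1][1] = 0 + 1 = 1, A[1][2] + B[2][1] = 3 + 1 = 4) = 1 (attained at k = 1)
  C[1][2] = min over k of (A[1][0] + B[0][2] = 6 + 5 = 11, A[1][1] + B[1][2] = 0 + 0 = 0, A[1][2] + B[2][2] = 3 + 2 = 5) = 0 (attained at k = 1)
  C[2][0] = min over k of (A[2][0] + B[0][0] = 7 + 4 = 11, A[2][1] + B[1][0] = 9 + 4 = 13, A[2][2] + B[2][0] = -2 + 10 = 8) = 8 (attained at k = 2)
  C[2][1] = min over k of (A[2][0] + B[0][1] = 7 + -4 = 3, A[2][1] + B[1][1] = 9 + 1 = 10, A[2][2] + B[2][1] = -2 + 1 = -1) = -1 (attained at k = 2)
  C[2][2] = min over k of (A[2][0] + B[0][2] = 7 + 5 = 12, A[2][1] + B[1][2] = 9 + 0 = 9, A[2][2] + B[2][2] = -2 + 2 = 0) = 0 (attained at k = 2)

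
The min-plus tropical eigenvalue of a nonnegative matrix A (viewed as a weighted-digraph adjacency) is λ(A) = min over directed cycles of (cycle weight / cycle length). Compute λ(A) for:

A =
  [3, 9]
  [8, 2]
λ(A) = 2

Enumerate directed cycles and compute their means (weight / length). Sample:
  cycle 0 → 0: weight = 3, length = 1, mean = 3/1 ≈ 3.000
  cycle 1 → 1: weight = 2, length = 1, mean = 2/1 ≈ 2.000
  cycle 0 → 1 → 0: weight = 17, length = 2, mean = 17/2 ≈ 8.500
  cycle 1 → 0 → 1: weight = 17, length = 2, mean = 17/2 ≈ 8.500
Minimum mean = 2.000, attained e.g. along the cycle 1 → 1 with weight 2 and length 1. So λ(A) = 2/1 = 2.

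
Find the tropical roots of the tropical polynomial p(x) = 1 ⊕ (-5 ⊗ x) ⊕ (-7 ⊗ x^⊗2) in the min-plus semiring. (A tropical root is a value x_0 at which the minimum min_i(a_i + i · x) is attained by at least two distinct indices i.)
Roots: {2, 6}

Each tropical root is a break point of the lower envelope of the lines y = a_i + i · x (there are 3 lines, with slopes 0, 1, ..., 2). Only the lines that attain the minimum somewhere contribute to roots; other lines are dominated. Here the surviving (envelope) indices are i = 2, i = 1, i = 0.
Intersections between consecutive envelope lines give the roots: for adjacent envelope indices i < j the intersection is x = (a_i − a_j) / (j − i). Reading off the sorted break points: {2, 6}.
Verification: at each break x_0, at least two indices attain the minimum of min_i(a_i + i · x_0).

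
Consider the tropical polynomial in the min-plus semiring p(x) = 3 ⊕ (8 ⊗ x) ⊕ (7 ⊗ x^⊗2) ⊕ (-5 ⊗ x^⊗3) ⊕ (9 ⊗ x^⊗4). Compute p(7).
p(7) = 3

A tropical monomial a ⊗ x^⊗i evaluates to a + i · x. Evaluating each term at x = 7:
  Term 0 contributes 3 + 0 · 7 = 3
  Term 1 contributes 8 + 1 · 7 = 15
  Term 2 contributes 7 + 2 · 7 = 21
  Term 3 contributes -5 + 3 · 7 = 16
  Term 4 contributes 9 + 4 · 7 = 37
p(7) = ⊕ of these = min[3, 15, 21, 16, 37] = 3.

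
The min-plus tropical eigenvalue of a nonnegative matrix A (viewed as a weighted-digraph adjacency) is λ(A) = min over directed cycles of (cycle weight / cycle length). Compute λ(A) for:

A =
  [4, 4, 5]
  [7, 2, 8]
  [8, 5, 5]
λ(A) = 2

Enumerate directed cycles and compute their means (weight / length). Sample:
  cycle 0 → 0: weight = 4, length = 1, mean = 4/1 ≈ 4.000
  cycle 1 → 1: weight = 2, length = 1, mean = 2/1 ≈ 2.000
  cycle 2 → 2: weight = 5, length = 1, mean = 5/1 ≈ 5.000
  cycle 0 → 1 → 0: weight = 11, length = 2, mean = 11/2 ≈ 5.500
  cycle 0 → 2 → 0: weight = 13, length = 2, mean = 13/2 ≈ 6.500
  cycle 1 → 0 → 1: weight = 11, length = 2, mean = 11/2 ≈ 5.500
Minimum mean = 2.000, attained e.g. along the cycle 1 → 1 with weight 2 and length 1. So λ(A) = 2/1 = 2.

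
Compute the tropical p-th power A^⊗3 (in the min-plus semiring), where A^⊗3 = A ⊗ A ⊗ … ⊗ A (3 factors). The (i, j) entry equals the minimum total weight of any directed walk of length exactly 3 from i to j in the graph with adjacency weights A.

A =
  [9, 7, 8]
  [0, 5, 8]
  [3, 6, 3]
A^⊗3 =
  [12, 14, 14]
  [7, 12, 11]
  [9, 12, 9]

Each entry (A^⊗3)_ij equals the minimum over all length-3 walks i = v_0 → v_1 → … → v_3 = j of Σ_t A[v_t][v_{t+1}]. For example, for (i, j) = (0, 2) we minimise over 9 possible intermediate vertex sequences; the minimum is 14, attained along the walk 0 → 2 → 2 → 2.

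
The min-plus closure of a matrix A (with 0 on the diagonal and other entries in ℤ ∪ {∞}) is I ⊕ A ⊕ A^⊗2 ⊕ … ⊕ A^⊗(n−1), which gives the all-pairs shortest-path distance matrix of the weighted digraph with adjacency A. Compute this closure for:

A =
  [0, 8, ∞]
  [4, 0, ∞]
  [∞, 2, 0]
Closure =
  [0, 8, ∞]
  [4, 0, ∞]
  [6, 2, 0]

This is the Floyd-Warshall all-pairs shortest-path computation. For each intermediate vertex k = 0, 1, …, 2, update dist[i][j] ← min(dist[i][j], dist[i][k] + dist[k][j]). The final matrix gives, for each (i, j), the minimum total weight of any directed path from i to j (possibly empty when i = j).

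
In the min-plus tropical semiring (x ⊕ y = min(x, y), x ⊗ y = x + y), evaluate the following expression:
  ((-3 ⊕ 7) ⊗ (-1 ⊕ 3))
((-3 ⊕ 7) ⊗ (-1 ⊕ 3)) = -4

Expand innermost to outermost. Recall ⊕ takes the minimum of its arguments and ⊗ takes their sum. Working out the expression ((-3 ⊕ 7) ⊗ (-1 ⊕ 3)) gives -4.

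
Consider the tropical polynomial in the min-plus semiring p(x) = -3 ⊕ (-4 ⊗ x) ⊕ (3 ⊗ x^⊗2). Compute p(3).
p(3) = -3

A tropical monomial a ⊗ x^⊗i evaluates to a + i · x. Evaluating each term at x = 3:
  Term 0 contributes -3 + 0 · 3 = -3
  Term 1 contributes -4 + 1 · 3 = -1
  Term 2 contributes 3 + 2 · 3 = 9
p(3) = ⊕ of these = min[-3, -1, 9] = -3.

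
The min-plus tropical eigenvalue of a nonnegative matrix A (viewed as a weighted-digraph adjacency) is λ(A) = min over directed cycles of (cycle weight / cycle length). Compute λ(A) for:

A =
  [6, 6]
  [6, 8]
λ(A) = 6

Enumerate directed cycles and compute their means (weight / length). Sample:
  cycle 0 → 0: weight = 6, length = 1, mean = 6/1 ≈ 6.000
  cycle 1 → 1: weight = 8, length = 1, mean = 8/1 ≈ 8.000
  cycle 0 → 1 → 0: weight = 12, length = 2, mean = 12/2 ≈ 6.000
  cycle 1 → 0 → 1: weight = 12, length = 2, mean = 12/2 ≈ 6.000
Minimum mean = 6.000, attained e.g. along the cycle 0 → 0 with weight 6 and length 1. So λ(A) = 6/1 = 6.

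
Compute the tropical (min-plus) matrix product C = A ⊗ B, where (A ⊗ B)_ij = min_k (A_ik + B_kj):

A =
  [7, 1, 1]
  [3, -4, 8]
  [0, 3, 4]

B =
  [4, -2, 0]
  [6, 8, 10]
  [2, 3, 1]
A ⊗ B =
  [3, 4, 2]
  [2, 1, 3]
  [4, -2, 0]

Apply the min-plus product entry-by-entry:
  C[0][0] = min over k of (A[0][0] + B[0][0] = 7 + 4 = 11, A[0][1] + B[1][0] = 1 + 6 = 7, A[0][2] + B[2][0] = 1 + 2 = 3) = 3 (attained at k = 2)
  C[0][1] = min over k of (A[0][0] + B[0][1] = 7 + -2 = 5, A[0][1] + B[1][1] = 1 + 8 = 9, A[0][2] + B[2][1] = 1 + 3 = 4) = 4 (attained at k = 2)
  C[0][2] = min over k of (A[0][0] + B[0][2] = 7 + 0 = 7, A[0][1] + B[1][2] = 1 + 10 = 11, A[0][2] + B[2][2] = 1 + 1 = 2) = 2 (attained at k = 2)
  C[1][0] = min over k of (A[1][0] + B[0][0] = 3 + 4 = 7, A[1][1] + B[1][0] = -4 + 6 = 2, A[1][2] + B[2][0] = 8 + 2 = 10) = 2 (attained at k = 1)
  C[1][1] = min over k of (A[1][0] + B[0][1] = 3 + -2 = 1, A[1][1] + B[1][1] = -4 + 8 = 4, A[1][2] + B[2][1] = 8 + 3 = 11) = 1 (attained at k = 0)
  C[1][2] = min over k of (A[1][0] + B[0][2] = 3 + 0 = 3, A[1][1] + B[1][2] = -4 + 10 = 6, A[1][2] + B[2][2] = 8 + 1 = 9) = 3 (attained at k = 0)
  C[2][0] = min over k of (A[2][0] + B[0][0] = 0 + 4 = 4, A[2][1] + B[1][0] = 3 + 6 = 9, A[2][2] + B[2][0] = 4 + 2 = 6) = 4 (attained at k = 0)
  C[2][1] = min over k of (A[2][0] + B[0][1] = 0 + -2 = -2, A[2][1] + B[1][1] = 3 + 8 = 11, A[2][2] + B[2][1] = 4 + 3 = 7) = -2 (attained at k = 0)
  C[2][2] = min over k of (A[2][0] + B[0][2] = 0 + 0 = 0, A[2][1] + B[1][2] = 3 + 10 = 13, A[2][2] + B[2][2] = 4 + 1 = 5) = 0 (attained at k = 0)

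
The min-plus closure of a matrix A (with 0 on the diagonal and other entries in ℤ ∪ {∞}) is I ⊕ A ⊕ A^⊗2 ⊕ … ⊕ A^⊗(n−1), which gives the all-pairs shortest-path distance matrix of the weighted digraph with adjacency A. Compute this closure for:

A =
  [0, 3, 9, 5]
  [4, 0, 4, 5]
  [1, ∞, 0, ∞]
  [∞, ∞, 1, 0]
Closure =
  [0, 3, 6, 5]
  [4, 0, 4, 5]
  [1, 4, 0, 6]
  [2, 5, 1, 0]

This is the Floyd-Warshall all-pairs shortest-path computation. For each intermediate vertex k = 0, 1, …, 3, update dist[i][j] ← min(dist[i][j], dist[i][k] + dist[k][j]). The final matrix gives, for each (i, j), the minimum total weight of any directed path from i to j (possibly empty when i = j).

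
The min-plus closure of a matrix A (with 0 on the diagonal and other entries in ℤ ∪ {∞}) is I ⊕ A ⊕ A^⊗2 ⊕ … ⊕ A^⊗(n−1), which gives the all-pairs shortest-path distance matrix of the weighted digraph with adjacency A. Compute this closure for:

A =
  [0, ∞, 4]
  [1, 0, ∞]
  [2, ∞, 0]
Closure =
  [0, ∞, 4]
  [1, 0, 5]
  [2, ∞, 0]

This is the Floyd-Warshall all-pairs shortest-path computation. For each intermediate vertex k = 0, 1, …, 2, update dist[i][j] ← min(dist[i][j], dist[i][k] + dist[k][j]). The final matrix gives, for each (i, j), the minimum total weight of any directed path from i to j (possibly empty when i = j).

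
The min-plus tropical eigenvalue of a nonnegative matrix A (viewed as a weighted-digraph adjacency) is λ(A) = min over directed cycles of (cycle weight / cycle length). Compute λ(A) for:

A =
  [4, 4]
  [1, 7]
λ(A) = 5/2

Enumerate directed cycles and compute their means (weight / length). Sample:
  cycle 0 → 0: weight = 4, length = 1, mean = 4/1 ≈ 4.000
  cycle 1 → 1: weight = 7, length = 1, mean = 7/1 ≈ 7.000
  cycle 0 → 1 → 0: weight = 5, length = 2, mean = 5/2 ≈ 2.500
  cycle 1 → 0 → 1: weight = 5, length = 2, mean = 5/2 ≈ 2.500
Minimum mean = 2.500, attained e.g. along the cycle 0 → 1 → 0 with weight 5 and length 2. So λ(A) = 5/2 = 5/2.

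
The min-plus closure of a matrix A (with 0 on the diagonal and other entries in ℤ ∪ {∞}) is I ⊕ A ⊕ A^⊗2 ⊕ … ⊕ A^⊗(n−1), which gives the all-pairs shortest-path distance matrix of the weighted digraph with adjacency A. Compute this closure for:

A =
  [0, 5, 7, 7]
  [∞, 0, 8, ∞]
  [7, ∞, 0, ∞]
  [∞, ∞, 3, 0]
Closure =
  [0, 5, 7, 7]
  [15, 0, 8, 22]
  [7, 12, 0, 14]
  [10, 15, 3, 0]

This is the Floyd-Warshall all-pairs shortest-path computation. For each intermediate vertex k = 0, 1, …, 3, update dist[i][j] ← min(dist[i][j], dist[i][k] + dist[k][j]). The final matrix gives, for each (i, j), the minimum total weight of any directed path from i to j (possibly empty when i = j).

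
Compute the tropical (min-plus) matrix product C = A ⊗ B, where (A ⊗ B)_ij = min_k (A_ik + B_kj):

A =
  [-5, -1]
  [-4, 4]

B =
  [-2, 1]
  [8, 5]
A ⊗ B =
  [-7, -4]
  [-6, -3]

Apply the min-plus product entry-by-entry:
  C[0][0] = min over k of (A[0][0] + B[0][0] = -5 + -2 = -7, A[0][1] + B[1][0] = -1 + 8 = 7) = -7 (attained at k = 0)
  C[0][1] = min over k of (A[0][0] + B[0][1] = -5 + 1 = -4, A[0][1] + B[1][1] = -1 + 5 = 4) = -4 (attained at k = 0)
  C[1][0] = min over k of (A[1][0] + B[0][0] = -4 + -2 = -6, A[1][1] + B[1][0] = 4 + 8 = 12) = -6 (attained at k = 0)
  C[1][1] = min over k of (A[1][0] + B[0][1] = -4 + 1 = -3, A[1][1] + B[1][1] = 4 + 5 = 9) = -3 (attained at k = 0)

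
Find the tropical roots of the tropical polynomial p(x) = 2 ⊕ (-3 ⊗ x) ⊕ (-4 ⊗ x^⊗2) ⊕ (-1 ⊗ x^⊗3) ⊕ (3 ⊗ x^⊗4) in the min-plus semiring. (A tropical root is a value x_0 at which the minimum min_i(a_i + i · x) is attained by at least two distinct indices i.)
Roots: {-4, -3, 1, 5}

Each tropical root is a break point of the lower envelope of the lines y = a_i + i · x (there are 5 lines, with slopes 0, 1, ..., 4). Only the lines that attain the minimum somewhere contribute to roots; other lines are dominated. Here the surviving (envelope) indices are i = 4, i = 3, i = 2, i = 1, i = 0.
Intersections between consecutive envelope lines give the roots: for adjacent envelope indices i < j the intersection is x = (a_i − a_j) / (j − i). Reading off the sorted break points: {-4, -3, 1, 5}.
Verification: at each break x_0, at least two indices attain the minimum of min_i(a_i + i · x_0).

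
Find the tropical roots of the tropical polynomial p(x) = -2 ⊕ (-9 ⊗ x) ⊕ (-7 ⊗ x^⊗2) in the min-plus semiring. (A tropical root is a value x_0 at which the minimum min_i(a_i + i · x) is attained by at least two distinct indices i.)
Roots: {-2, 7}

Each tropical root is a break point of the lower envelope of the lines y = a_i + i · x (there are 3 lines, with slopes 0, 1, ..., 2). Only the lines that attain the minimum somewhere contribute to roots; other lines are dominated. Here the surviving (envelope) indices are i = 2, i = 1, i = 0.
Intersections between consecutive envelope lines give the roots: for adjacent envelope indices i < j the intersection is x = (a_i − a_j) / (j − i). Reading off the sorted break points: {-2, 7}.
Verification: at each break x_0, at least two indices attain the minimum of min_i(a_i + i · x_0).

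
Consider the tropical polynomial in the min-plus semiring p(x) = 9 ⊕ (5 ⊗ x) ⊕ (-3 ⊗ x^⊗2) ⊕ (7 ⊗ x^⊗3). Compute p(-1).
p(-1) = -5

A tropical monomial a ⊗ x^⊗i evaluates to a + i · x. Evaluating each term at x = -1:
  Term 0 contributes 9 + 0 · -1 = 9
  Term 1 contributes 5 + 1 · -1 = 4
  Term 2 contributes -3 + 2 · -1 = -5
  Term 3 contributes 7 + 3 · -1 = 4
p(-1) = ⊕ of these = min[9, 4, -5, 4] = -5.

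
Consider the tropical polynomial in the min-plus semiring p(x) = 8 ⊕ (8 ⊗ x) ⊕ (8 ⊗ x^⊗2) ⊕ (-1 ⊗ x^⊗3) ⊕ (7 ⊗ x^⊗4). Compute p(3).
p(3) = 8

A tropical monomial a ⊗ x^⊗i evaluates to a + i · x. Evaluating each term at x = 3:
  Term 0 contributes 8 + 0 · 3 = 8
  Term 1 contributes 8 + 1 · 3 = 11
  Term 2 contributes 8 + 2 · 3 = 14
  Term 3 contributes -1 + 3 · 3 = 8
  Term 4 contributes 7 + 4 · 3 = 19
p(3) = ⊕ of these = min[8, 11, 14, 8, 19] = 8.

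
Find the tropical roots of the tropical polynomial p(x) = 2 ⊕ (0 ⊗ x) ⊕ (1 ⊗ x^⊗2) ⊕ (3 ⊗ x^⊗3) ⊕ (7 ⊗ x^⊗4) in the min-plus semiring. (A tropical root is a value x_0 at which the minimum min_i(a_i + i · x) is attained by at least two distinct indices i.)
Roots: {-4, -2, -1, 2}

Each tropical root is a break point of the lower envelope of the lines y = a_i + i · x (there are 5 lines, with slopes 0, 1, ..., 4). Only the lines that attain the minimum somewhere contribute to roots; other lines are dominated. Here the surviving (envelope) indices are i = 4, i = 3, i = 2, i = 1, i = 0.
Intersections between consecutive envelope lines give the roots: for adjacent envelope indices i < j the intersection is x = (a_i − a_j) / (j − i). Reading off the sorted break points: {-4, -2, -1, 2}.
Verification: at each break x_0, at least two indices attain the minimum of min_i(a_i + i · x_0).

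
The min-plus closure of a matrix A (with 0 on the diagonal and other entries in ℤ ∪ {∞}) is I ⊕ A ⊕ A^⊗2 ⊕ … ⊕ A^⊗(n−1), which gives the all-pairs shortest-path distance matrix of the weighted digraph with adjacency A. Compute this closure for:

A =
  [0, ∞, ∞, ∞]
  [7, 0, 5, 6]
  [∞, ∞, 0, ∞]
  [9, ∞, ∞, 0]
Closure =
  [0, ∞, ∞, ∞]
  [7, 0, 5, 6]
  [∞, ∞, 0, ∞]
  [9, ∞, ∞, 0]

This is the Floyd-Warshall all-pairs shortest-path computation. For each intermediate vertex k = 0, 1, …, 3, update dist[i][j] ← min(dist[i][j], dist[i][k] + dist[k][j]). The final matrix gives, for each (i, j), the minimum total weight of any directed path from i to j (possibly empty when i = j).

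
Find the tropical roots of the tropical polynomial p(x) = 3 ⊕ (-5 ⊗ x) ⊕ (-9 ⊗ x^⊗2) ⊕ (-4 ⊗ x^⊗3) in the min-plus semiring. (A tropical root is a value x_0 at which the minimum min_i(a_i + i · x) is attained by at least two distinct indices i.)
Roots: {-5, 4, 8}

Each tropical root is a break point of the lower envelope of the lines y = a_i + i · x (there are 4 lines, with slopes 0, 1, ..., 3). Only the lines that attain the minimum somewhere contribute to roots; other lines are dominated. Here the surviving (envelope) indices are i = 3, i = 2, i = 1, i = 0.
Intersections between consecutive envelope lines give the roots: for adjacent envelope indices i < j the intersection is x = (a_i − a_j) / (j − i). Reading off the sorted break points: {-5, 4, 8}.
Verification: at each break x_0, at least two indices attain the minimum of min_i(a_i + i · x_0).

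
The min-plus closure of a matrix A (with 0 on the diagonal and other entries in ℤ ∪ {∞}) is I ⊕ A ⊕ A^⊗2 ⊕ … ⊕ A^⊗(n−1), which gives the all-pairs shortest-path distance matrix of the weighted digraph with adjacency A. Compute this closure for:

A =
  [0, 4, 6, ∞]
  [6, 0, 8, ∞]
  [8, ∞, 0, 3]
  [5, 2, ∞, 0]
Closure =
  [0, 4, 6, 9]
  [6, 0, 8, 11]
  [8, 5, 0, 3]
  [5, 2, 10, 0]

This is the Floyd-Warshall all-pairs shortest-path computation. For each intermediate vertex k = 0, 1, …, 3, update dist[i][j] ← min(dist[i][j], dist[i][k] + dist[k][j]). The final matrix gives, for each (i, j), the minimum total weight of any directed path from i to j (possibly empty when i = j).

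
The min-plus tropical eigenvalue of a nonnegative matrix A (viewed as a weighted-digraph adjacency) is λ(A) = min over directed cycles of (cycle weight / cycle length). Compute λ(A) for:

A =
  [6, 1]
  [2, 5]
λ(A) = 3/2

Enumerate directed cycles and compute their means (weight / length). Sample:
  cycle 0 → 0: weight = 6, length = 1, mean = 6/1 ≈ 6.000
  cycle 1 → 1: weight = 5, length = 1, mean = 5/1 ≈ 5.000
  cycle 0 → 1 → 0: weight = 3, length = 2, mean = 3/2 ≈ 1.500
  cycle 1 → 0 → 1: weight = 3, length = 2, mean = 3/2 ≈ 1.500
Minimum mean = 1.500, attained e.g. along the cycle 0 → 1 → 0 with weight 3 and length 2. So λ(A) = 3/2 = 3/2.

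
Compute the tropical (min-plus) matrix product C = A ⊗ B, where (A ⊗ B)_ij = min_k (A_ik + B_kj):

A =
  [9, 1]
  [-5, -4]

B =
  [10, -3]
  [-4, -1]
A ⊗ B =
  [-3, 0]
  [-8, -8]

Apply the min-plus product entry-by-entry:
  C[0][0] = min over k of (A[0][0] + B[0][0] = 9 + 10 = 19, A[0][1] + B[1][0] = 1 + -4 = -3) = -3 (attained at k = 1)
  C[0][1] = min over k of (A[0][0] + B[0][1] = 9 + -3 = 6, A[0][1] + B[1][1] = 1 + -1 = 0) = 0 (attained at k = 1)
  C[1][0] = min over k of (A[1][0] + B[0][0] = -5 + 10 = 5, A[1][1] + B[1][0] = -4 + -4 = -8) = -8 (attained at k = 1)
  C[1][1] = min over k of (A[1][0] + B[0][1] = -5 + -3 = -8, A[1][1] + B[1][1] = -4 + -1 = -5) = -8 (attained at k = 0)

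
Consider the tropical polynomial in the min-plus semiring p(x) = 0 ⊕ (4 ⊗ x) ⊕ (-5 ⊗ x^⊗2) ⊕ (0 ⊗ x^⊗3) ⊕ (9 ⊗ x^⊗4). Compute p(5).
p(5) = 0

A tropical monomial a ⊗ x^⊗i evaluates to a + i · x. Evaluating each term at x = 5:
  Term 0 contributes 0 + 0 · 5 = 0
  Term 1 contributes 4 + 1 · 5 = 9
  Term 2 contributes -5 + 2 · 5 = 5
  Term 3 contributes 0 + 3 · 5 = 15
  Term 4 contributes 9 + 4 · 5 = 29
p(5) = ⊕ of these = min[0, 9, 5, 15, 29] = 0.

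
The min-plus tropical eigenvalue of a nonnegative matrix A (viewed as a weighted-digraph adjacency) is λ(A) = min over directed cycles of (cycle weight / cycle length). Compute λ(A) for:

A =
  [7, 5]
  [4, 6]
λ(A) = 9/2

Enumerate directed cycles and compute their means (weight / length). Sample:
  cycle 0 → 0: weight = 7, length = 1, mean = 7/1 ≈ 7.000
  cycle 1 → 1: weight = 6, length = 1, mean = 6/1 ≈ 6.000
  cycle 0 → 1 → 0: weight = 9, length = 2, mean = 9/2 ≈ 4.500
  cycle 1 → 0 → 1: weight = 9, length = 2, mean = 9/2 ≈ 4.500
Minimum mean = 4.500, attained e.g. along the cycle 0 → 1 → 0 with weight 9 and length 2. So λ(A) = 9/2 = 9/2.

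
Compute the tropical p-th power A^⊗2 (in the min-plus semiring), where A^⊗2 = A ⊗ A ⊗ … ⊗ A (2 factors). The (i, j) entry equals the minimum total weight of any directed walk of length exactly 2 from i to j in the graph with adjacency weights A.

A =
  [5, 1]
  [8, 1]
A^⊗2 =
  [9, 2]
  [9, 2]

Each entry (A^⊗2)_ij equals the minimum over all length-2 walks i = v_0 → v_1 → … → v_2 = j of Σ_t A[v_t][v_{t+1}]. For example, for (i, j) = (0, 1) we minimise over 2 possible intermediate vertex sequences; the minimum is 2, attained along the walk 0 → 1 → 1.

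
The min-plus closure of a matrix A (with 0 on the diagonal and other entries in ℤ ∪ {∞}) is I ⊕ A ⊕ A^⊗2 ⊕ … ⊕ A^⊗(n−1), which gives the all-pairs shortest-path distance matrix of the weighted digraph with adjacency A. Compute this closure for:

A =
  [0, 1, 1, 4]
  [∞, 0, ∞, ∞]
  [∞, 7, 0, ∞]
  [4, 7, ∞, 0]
Closure =
  [0, 1, 1, 4]
  [∞, 0, ∞, ∞]
  [∞, 7, 0, ∞]
  [4, 5, 5, 0]

This is the Floyd-Warshall all-pairs shortest-path computation. For each intermediate vertex k = 0, 1, …, 3, update dist[i][j] ← min(dist[i][j], dist[i][k] + dist[k][j]). The final matrix gives, for each (i, j), the minimum total weight of any directed path from i to j (possibly empty when i = j).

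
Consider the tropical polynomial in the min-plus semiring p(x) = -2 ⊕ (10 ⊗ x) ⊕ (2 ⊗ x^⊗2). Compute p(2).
p(2) = -2

A tropical monomial a ⊗ x^⊗i evaluates to a + i · x. Evaluating each term at x = 2:
  Term 0 contributes -2 + 0 · 2 = -2
  Term 1 contributes 10 + 1 · 2 = 12
  Term 2 contributes 2 + 2 · 2 = 6
p(2) = ⊕ of these = min[-2, 12, 6] = -2.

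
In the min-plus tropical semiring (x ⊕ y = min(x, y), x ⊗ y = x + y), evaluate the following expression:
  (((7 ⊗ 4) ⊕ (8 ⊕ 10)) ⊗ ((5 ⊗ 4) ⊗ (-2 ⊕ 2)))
(((7 ⊗ 4) ⊕ (8 ⊕ 10)) ⊗ ((5 ⊗ 4) ⊗ (-2 ⊕ 2))) = 15

Expand innermost to outermost. Recall ⊕ takes the minimum of its arguments and ⊗ takes their sum. Working out the expression (((7 ⊗ 4) ⊕ (8 ⊕ 10)) ⊗ ((5 ⊗ 4) ⊗ (-2 ⊕ 2))) gives 15.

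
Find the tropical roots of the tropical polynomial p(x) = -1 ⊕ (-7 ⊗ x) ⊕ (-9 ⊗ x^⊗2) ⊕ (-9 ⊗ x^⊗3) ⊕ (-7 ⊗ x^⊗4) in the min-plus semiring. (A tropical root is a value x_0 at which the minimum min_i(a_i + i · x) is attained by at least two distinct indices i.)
Roots: {-2, 0, 2, 6}

Each tropical root is a break point of the lower envelope of the lines y = a_i + i · x (there are 5 lines, with slopes 0, 1, ..., 4). Only the lines that attain the minimum somewhere contribute to roots; other lines are dominated. Here the surviving (envelope) indices are i = 4, i = 3, i = 2, i = 1, i = 0.
Intersections between consecutive envelope lines give the roots: for adjacent envelope indices i < j the intersection is x = (a_i − a_j) / (j − i). Reading off the sorted break points: {-2, 0, 2, 6}.
Verification: at each break x_0, at least two indices attain the minimum of min_i(a_i + i · x_0).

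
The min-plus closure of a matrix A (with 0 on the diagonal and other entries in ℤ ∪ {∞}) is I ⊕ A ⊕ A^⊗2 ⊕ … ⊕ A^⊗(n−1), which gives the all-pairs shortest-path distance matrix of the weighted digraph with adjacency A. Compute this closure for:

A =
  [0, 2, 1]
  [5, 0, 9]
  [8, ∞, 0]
Closure =
  [0, 2, 1]
  [5, 0, 6]
  [8, 10, 0]

This is the Floyd-Warshall all-pairs shortest-path computation. For each intermediate vertex k = 0, 1, …, 2, update dist[i][j] ← min(dist[i][j], dist[i][k] + dist[k][j]). The final matrix gives, for each (i, j), the minimum total weight of any directed path from i to j (possibly empty when i = j).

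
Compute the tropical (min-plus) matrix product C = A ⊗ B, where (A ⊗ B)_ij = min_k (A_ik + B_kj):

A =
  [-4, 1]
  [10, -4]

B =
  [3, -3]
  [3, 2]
A ⊗ B =
  [-1, -7]
  [-1, -2]

Apply the min-plus product entry-by-entry:
  C[0][0] = min over k of (A[0][0] + B[0][0] = -4 + 3 = -1, A[0][1] + B[1][0] = 1 + 3 = 4) = -1 (attained at k = 0)
  C[0][1] = min over k of (A[0][0] + B[0][1] = -4 + -3 = -7, A[0][1] + B[1][1] = 1 + 2 = 3) = -7 (attained at k = 0)
  C[1][0] = min over k of (A[1][0] + B[0][0] = 10 + 3 = 13, A[1][1] + B[1][0] = -4 + 3 = -1) = -1 (attained at k = 1)
  C[1][1] = min over k of (A[1][0] + B[0][1] = 10 + -3 = 7, A[1][1] + B[1][1] = -4 + 2 = -2) = -2 (attained at k = 1)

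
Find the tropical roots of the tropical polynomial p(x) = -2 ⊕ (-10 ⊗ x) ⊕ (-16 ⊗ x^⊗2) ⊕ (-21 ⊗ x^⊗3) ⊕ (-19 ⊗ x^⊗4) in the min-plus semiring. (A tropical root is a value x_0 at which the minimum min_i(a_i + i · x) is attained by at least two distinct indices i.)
Roots: {-2, 5, 6, 8}

Each tropical root is a break point of the lower envelope of the lines y = a_i + i · x (there are 5 lines, with slopes 0, 1, ..., 4). Only the lines that attain the minimum somewhere contribute to roots; other lines are dominated. Here the surviving (envelope) indices are i = 4, i = 3, i = 2, i = 1, i = 0.
Intersections between consecutive envelope lines give the roots: for adjacent envelope indices i < j the intersection is x = (a_i − a_j) / (j − i). Reading off the sorted break points: {-2, 5, 6, 8}.
Verification: at each break x_0, at least two indices attain the minimum of min_i(a_i + i · x_0).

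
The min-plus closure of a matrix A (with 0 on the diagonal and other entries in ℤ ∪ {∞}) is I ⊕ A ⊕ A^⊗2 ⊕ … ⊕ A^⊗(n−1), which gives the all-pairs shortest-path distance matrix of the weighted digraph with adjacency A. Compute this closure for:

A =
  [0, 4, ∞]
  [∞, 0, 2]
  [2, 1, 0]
Closure =
  [0, 4, 6]
  [4, 0, 2]
  [2, 1, 0]

This is the Floyd-Warshall all-pairs shortest-path computation. For each intermediate vertex k = 0, 1, …, 2, update dist[i][j] ← min(dist[i][j], dist[i][k] + dist[k][j]). The final matrix gives, for each (i, j), the minimum total weight of any directed path from i to j (possibly empty when i = j).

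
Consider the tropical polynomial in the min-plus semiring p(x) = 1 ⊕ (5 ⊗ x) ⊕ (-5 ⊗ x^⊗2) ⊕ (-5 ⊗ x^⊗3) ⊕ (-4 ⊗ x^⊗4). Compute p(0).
p(0) = -5

A tropical monomial a ⊗ x^⊗i evaluates to a + i · x. Evaluating each term at x = 0:
  Term 0 contributes 1 + 0 · 0 = 1
  Term 1 contributes 5 + 1 · 0 = 5
  Term 2 contributes -5 + 2 · 0 = -5
  Term 3 contributes -5 + 3 · 0 = -5
  Term 4 contributes -4 + 4 · 0 = -4
p(0) = ⊕ of these = min[1, 5, -5, -5, -4] = -5.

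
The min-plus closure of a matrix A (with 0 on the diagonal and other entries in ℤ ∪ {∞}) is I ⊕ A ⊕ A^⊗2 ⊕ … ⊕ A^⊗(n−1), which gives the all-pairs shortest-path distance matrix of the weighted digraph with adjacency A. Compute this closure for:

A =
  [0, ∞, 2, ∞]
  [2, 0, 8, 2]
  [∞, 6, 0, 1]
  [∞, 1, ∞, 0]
Closure =
  [0, 4, 2, 3]
  [2, 0, 4, 2]
  [4, 2, 0, 1]
  [3, 1, 5, 0]

This is the Floyd-Warshall all-pairs shortest-path computation. For each intermediate vertex k = 0, 1, …, 3, update dist[i][j] ← min(dist[i][j], dist[i][k] + dist[k][j]). The final matrix gives, for each (i, j), the minimum total weight of any directed path from i to j (possibly empty when i = j).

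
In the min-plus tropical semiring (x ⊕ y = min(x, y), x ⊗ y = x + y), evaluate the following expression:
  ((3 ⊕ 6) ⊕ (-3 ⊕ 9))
((3 ⊕ 6) ⊕ (-3 ⊕ 9)) = -3

Expand innermost to outermost. Recall ⊕ takes the minimum of its arguments and ⊗ takes their sum. Working out the expression ((3 ⊕ 6) ⊕ (-3 ⊕ 9)) gives -3.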